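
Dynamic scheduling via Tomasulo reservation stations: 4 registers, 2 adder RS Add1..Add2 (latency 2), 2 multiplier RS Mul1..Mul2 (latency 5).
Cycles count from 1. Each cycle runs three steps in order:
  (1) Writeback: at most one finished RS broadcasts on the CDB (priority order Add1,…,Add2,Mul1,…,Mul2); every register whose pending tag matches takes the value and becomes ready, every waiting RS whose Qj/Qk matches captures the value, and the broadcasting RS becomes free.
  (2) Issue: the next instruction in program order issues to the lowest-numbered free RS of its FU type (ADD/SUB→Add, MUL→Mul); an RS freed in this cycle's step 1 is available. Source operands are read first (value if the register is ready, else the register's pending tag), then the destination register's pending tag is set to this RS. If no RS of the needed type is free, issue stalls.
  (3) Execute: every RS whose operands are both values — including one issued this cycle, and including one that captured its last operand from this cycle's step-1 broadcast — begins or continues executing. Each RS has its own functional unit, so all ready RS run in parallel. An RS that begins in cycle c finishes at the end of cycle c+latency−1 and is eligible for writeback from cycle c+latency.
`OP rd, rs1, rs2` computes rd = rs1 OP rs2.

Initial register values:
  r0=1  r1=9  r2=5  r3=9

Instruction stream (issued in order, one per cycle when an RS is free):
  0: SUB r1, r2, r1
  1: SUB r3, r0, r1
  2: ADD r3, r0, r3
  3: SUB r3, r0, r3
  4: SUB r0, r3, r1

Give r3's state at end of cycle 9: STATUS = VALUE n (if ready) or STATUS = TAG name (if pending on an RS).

cycle 1: issue SUB r1<-Add1 // r0:1,r1:Add1,r2:5,r3:9
cycle 2: issue SUB r3<-Add2 // r0:1,r1:Add1,r2:5,r3:Add2
cycle 3: CDB Add1=-4; issue ADD r3<-Add1 // r0:1,r1:-4,r2:5,r3:Add1
cycle 4: stall // r0:1,r1:-4,r2:5,r3:Add1
cycle 5: CDB Add2=5; issue SUB r3<-Add2 // r0:1,r1:-4,r2:5,r3:Add2
cycle 6: stall // r0:1,r1:-4,r2:5,r3:Add2
cycle 7: CDB Add1=6; issue SUB r0<-Add1 // r0:Add1,r1:-4,r2:5,r3:Add2
cycle 8: - // r0:Add1,r1:-4,r2:5,r3:Add2
cycle 9: CDB Add2=-5 // r0:Add1,r1:-4,r2:5,r3:-5

STATUS = VALUE -5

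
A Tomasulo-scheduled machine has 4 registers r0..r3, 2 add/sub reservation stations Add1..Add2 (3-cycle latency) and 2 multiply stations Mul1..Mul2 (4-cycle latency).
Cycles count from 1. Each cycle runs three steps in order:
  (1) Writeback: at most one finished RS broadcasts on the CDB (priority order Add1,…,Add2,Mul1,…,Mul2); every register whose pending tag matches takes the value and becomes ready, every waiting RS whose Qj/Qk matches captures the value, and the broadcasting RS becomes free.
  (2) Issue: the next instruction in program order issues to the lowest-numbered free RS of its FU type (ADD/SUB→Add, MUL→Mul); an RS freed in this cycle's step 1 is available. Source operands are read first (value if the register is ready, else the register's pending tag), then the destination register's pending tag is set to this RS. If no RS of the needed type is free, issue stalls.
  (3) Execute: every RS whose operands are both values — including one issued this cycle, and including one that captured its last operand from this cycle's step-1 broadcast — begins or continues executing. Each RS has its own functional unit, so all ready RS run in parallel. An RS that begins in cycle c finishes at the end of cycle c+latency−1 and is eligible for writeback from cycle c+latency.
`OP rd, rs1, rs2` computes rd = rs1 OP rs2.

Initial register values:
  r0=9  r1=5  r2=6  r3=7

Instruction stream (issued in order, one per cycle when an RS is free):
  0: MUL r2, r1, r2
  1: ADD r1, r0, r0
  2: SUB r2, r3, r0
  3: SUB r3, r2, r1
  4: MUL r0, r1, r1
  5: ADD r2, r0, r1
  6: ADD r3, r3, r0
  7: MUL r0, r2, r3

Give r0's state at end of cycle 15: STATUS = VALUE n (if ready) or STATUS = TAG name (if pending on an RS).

STATUS = TAG Mul1

  c1: issue MUL r2<-Mul1  regs: r0:9,r1:5,r2:Mul1,r3:7
  c2: issue ADD r1<-Add1  regs: r0:9,r1:Add1,r2:Mul1,r3:7
  c3: issue SUB r2<-Add2  regs: r0:9,r1:Add1,r2:Add2,r3:7
  c4: stall  regs: r0:9,r1:Add1,r2:Add2,r3:7
  c5: CDB Add1=18; issue SUB r3<-Add1  regs: r0:9,r1:18,r2:Add2,r3:Add1
  c6: CDB Add2=-2; issue MUL r0<-Mul2  regs: r0:Mul2,r1:18,r2:-2,r3:Add1
  c7: CDB Mul1=30; issue ADD r2<-Add2  regs: r0:Mul2,r1:18,r2:Add2,r3:Add1
  c8: stall  regs: r0:Mul2,r1:18,r2:Add2,r3:Add1
  c9: CDB Add1=-20; issue ADD r3<-Add1  regs: r0:Mul2,r1:18,r2:Add2,r3:Add1
  c10: CDB Mul2=324; issue MUL r0<-Mul1  regs: r0:Mul1,r1:18,r2:Add2,r3:Add1
  c11: -  regs: r0:Mul1,r1:18,r2:Add2,r3:Add1
  c12: -  regs: r0:Mul1,r1:18,r2:Add2,r3:Add1
  c13: CDB Add1=304  regs: r0:Mul1,r1:18,r2:Add2,r3:304
  c14: CDB Add2=342  regs: r0:Mul1,r1:18,r2:342,r3:304
  c15: -  regs: r0:Mul1,r1:18,r2:342,r3:304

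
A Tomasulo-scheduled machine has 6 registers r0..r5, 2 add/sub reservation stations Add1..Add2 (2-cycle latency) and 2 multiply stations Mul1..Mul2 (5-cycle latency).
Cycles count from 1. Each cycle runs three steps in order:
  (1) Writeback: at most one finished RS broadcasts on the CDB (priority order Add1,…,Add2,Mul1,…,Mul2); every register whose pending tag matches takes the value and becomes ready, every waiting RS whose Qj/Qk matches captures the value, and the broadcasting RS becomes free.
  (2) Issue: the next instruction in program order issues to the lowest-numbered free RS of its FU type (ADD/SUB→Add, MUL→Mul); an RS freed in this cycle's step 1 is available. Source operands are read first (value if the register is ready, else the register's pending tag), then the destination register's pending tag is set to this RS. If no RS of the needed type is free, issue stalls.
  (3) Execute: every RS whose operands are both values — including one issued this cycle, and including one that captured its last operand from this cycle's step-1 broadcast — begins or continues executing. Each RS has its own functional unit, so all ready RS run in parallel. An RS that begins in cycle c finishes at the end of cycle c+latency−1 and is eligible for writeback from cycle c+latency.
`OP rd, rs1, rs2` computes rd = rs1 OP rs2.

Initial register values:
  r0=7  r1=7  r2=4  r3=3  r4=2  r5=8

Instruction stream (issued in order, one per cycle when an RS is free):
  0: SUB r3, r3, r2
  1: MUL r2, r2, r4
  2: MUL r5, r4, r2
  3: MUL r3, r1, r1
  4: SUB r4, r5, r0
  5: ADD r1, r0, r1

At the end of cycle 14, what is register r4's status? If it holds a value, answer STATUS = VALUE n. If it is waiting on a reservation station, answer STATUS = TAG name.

STATUS = TAG Add1

c1: issue SUB r3<-Add1 | r0:7,r1:7,r2:4,r3:Add1,r4:2,r5:8
c2: issue MUL r2<-Mul1 | r0:7,r1:7,r2:Mul1,r3:Add1,r4:2,r5:8
c3: CDB Add1=-1; issue MUL r5<-Mul2 | r0:7,r1:7,r2:Mul1,r3:-1,r4:2,r5:Mul2
c4: stall | r0:7,r1:7,r2:Mul1,r3:-1,r4:2,r5:Mul2
c5: stall | r0:7,r1:7,r2:Mul1,r3:-1,r4:2,r5:Mul2
c6: stall | r0:7,r1:7,r2:Mul1,r3:-1,r4:2,r5:Mul2
c7: CDB Mul1=8; issue MUL r3<-Mul1 | r0:7,r1:7,r2:8,r3:Mul1,r4:2,r5:Mul2
c8: issue SUB r4<-Add1 | r0:7,r1:7,r2:8,r3:Mul1,r4:Add1,r5:Mul2
c9: issue ADD r1<-Add2 | r0:7,r1:Add2,r2:8,r3:Mul1,r4:Add1,r5:Mul2
c10: - | r0:7,r1:Add2,r2:8,r3:Mul1,r4:Add1,r5:Mul2
c11: CDB Add2=14 | r0:7,r1:14,r2:8,r3:Mul1,r4:Add1,r5:Mul2
c12: CDB Mul1=49 | r0:7,r1:14,r2:8,r3:49,r4:Add1,r5:Mul2
c13: CDB Mul2=16 | r0:7,r1:14,r2:8,r3:49,r4:Add1,r5:16
c14: - | r0:7,r1:14,r2:8,r3:49,r4:Add1,r5:16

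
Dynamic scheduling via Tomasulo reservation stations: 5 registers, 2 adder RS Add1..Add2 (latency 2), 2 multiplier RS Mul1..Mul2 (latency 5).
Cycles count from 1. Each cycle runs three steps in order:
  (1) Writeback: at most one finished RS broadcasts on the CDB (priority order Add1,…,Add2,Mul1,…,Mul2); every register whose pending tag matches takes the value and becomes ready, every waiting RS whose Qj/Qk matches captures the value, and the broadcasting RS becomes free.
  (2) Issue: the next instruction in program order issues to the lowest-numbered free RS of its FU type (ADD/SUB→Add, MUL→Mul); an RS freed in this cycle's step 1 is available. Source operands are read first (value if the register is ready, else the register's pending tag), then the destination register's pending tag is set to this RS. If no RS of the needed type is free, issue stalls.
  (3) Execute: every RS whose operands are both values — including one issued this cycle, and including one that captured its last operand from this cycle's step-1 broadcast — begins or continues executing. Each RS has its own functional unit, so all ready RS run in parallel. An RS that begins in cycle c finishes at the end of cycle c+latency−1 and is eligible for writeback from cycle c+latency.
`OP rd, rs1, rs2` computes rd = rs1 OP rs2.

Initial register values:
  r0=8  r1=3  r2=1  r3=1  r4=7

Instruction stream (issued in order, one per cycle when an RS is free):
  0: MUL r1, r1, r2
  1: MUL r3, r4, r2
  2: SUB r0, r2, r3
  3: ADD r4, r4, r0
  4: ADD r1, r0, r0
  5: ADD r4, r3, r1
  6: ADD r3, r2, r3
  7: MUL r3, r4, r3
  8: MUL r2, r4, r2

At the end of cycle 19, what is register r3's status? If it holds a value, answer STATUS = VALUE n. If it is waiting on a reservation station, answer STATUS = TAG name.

STATUS = VALUE -40

  c1: issue MUL r1<-Mul1  regs: r0:8,r1:Mul1,r2:1,r3:1,r4:7
  c2: issue MUL r3<-Mul2  regs: r0:8,r1:Mul1,r2:1,r3:Mul2,r4:7
  c3: issue SUB r0<-Add1  regs: r0:Add1,r1:Mul1,r2:1,r3:Mul2,r4:7
  c4: issue ADD r4<-Add2  regs: r0:Add1,r1:Mul1,r2:1,r3:Mul2,r4:Add2
  c5: stall  regs: r0:Add1,r1:Mul1,r2:1,r3:Mul2,r4:Add2
  c6: CDB Mul1=3; stall  regs: r0:Add1,r1:3,r2:1,r3:Mul2,r4:Add2
  c7: CDB Mul2=7; stall  regs: r0:Add1,r1:3,r2:1,r3:7,r4:Add2
  c8: stall  regs: r0:Add1,r1:3,r2:1,r3:7,r4:Add2
  c9: CDB Add1=-6; issue ADD r1<-Add1  regs: r0:-6,r1:Add1,r2:1,r3:7,r4:Add2
  c10: stall  regs: r0:-6,r1:Add1,r2:1,r3:7,r4:Add2
  c11: CDB Add1=-12; issue ADD r4<-Add1  regs: r0:-6,r1:-12,r2:1,r3:7,r4:Add1
  c12: CDB Add2=1; issue ADD r3<-Add2  regs: r0:-6,r1:-12,r2:1,r3:Add2,r4:Add1
  c13: CDB Add1=-5; issue MUL r3<-Mul1  regs: r0:-6,r1:-12,r2:1,r3:Mul1,r4:-5
  c14: CDB Add2=8; issue MUL r2<-Mul2  regs: r0:-6,r1:-12,r2:Mul2,r3:Mul1,r4:-5
  c15: -  regs: r0:-6,r1:-12,r2:Mul2,r3:Mul1,r4:-5
  c16: -  regs: r0:-6,r1:-12,r2:Mul2,r3:Mul1,r4:-5
  c17: -  regs: r0:-6,r1:-12,r2:Mul2,r3:Mul1,r4:-5
  c18: -  regs: r0:-6,r1:-12,r2:Mul2,r3:Mul1,r4:-5
  c19: CDB Mul1=-40  regs: r0:-6,r1:-12,r2:Mul2,r3:-40,r4:-5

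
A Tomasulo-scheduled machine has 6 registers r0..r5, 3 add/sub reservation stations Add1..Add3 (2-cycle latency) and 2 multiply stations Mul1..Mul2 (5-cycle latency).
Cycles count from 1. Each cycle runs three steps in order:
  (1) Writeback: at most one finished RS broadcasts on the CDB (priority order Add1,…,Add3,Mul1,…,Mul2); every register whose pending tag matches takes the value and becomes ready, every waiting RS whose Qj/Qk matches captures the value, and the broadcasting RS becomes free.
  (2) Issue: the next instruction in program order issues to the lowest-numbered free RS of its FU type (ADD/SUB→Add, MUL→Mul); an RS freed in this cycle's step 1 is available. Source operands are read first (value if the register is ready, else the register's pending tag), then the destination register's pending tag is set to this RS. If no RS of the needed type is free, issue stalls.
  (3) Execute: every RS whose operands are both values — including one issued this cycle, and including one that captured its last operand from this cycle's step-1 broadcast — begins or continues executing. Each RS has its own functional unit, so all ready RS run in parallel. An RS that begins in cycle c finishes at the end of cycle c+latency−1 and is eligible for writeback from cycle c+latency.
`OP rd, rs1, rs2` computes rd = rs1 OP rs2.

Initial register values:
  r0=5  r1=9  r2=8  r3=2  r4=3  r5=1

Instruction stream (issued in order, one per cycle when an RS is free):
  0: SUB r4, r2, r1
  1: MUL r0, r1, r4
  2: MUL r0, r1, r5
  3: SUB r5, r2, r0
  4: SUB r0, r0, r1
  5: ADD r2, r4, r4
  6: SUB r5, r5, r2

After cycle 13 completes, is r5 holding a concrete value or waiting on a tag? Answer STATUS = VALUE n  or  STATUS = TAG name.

cycle 1: issue SUB r4<-Add1 // r0:5,r1:9,r2:8,r3:2,r4:Add1,r5:1
cycle 2: issue MUL r0<-Mul1 // r0:Mul1,r1:9,r2:8,r3:2,r4:Add1,r5:1
cycle 3: CDB Add1=-1; issue MUL r0<-Mul2 // r0:Mul2,r1:9,r2:8,r3:2,r4:-1,r5:1
cycle 4: issue SUB r5<-Add1 // r0:Mul2,r1:9,r2:8,r3:2,r4:-1,r5:Add1
cycle 5: issue SUB r0<-Add2 // r0:Add2,r1:9,r2:8,r3:2,r4:-1,r5:Add1
cycle 6: issue ADD r2<-Add3 // r0:Add2,r1:9,r2:Add3,r3:2,r4:-1,r5:Add1
cycle 7: stall // r0:Add2,r1:9,r2:Add3,r3:2,r4:-1,r5:Add1
cycle 8: CDB Add3=-2; issue SUB r5<-Add3 // r0:Add2,r1:9,r2:-2,r3:2,r4:-1,r5:Add3
cycle 9: CDB Mul1=-9 // r0:Add2,r1:9,r2:-2,r3:2,r4:-1,r5:Add3
cycle 10: CDB Mul2=9 // r0:Add2,r1:9,r2:-2,r3:2,r4:-1,r5:Add3
cycle 11: - // r0:Add2,r1:9,r2:-2,r3:2,r4:-1,r5:Add3
cycle 12: CDB Add1=-1 // r0:Add2,r1:9,r2:-2,r3:2,r4:-1,r5:Add3
cycle 13: CDB Add2=0 // r0:0,r1:9,r2:-2,r3:2,r4:-1,r5:Add3

STATUS = TAG Add3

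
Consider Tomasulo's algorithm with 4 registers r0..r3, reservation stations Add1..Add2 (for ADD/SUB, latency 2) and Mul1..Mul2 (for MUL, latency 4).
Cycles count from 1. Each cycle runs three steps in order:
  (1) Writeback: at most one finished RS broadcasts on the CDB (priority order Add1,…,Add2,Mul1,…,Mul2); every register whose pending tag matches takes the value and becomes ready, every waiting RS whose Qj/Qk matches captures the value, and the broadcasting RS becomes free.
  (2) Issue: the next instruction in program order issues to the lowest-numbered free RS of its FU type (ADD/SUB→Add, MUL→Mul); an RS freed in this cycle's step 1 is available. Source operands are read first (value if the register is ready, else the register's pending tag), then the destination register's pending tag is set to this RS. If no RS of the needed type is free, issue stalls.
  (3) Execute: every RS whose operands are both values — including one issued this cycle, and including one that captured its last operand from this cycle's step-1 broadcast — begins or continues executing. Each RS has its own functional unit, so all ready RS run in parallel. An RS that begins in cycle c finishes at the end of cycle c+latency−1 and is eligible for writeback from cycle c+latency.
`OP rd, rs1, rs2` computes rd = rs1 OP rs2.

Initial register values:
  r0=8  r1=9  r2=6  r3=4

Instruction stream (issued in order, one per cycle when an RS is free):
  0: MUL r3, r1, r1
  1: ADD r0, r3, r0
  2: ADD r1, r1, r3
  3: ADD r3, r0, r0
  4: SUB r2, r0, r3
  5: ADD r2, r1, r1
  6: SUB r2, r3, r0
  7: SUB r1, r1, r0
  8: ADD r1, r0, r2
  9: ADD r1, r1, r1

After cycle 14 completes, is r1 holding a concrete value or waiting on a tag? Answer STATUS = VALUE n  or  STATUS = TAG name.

STATUS = TAG Add2

  c1: issue MUL r3<-Mul1  regs: r0:8,r1:9,r2:6,r3:Mul1
  c2: issue ADD r0<-Add1  regs: r0:Add1,r1:9,r2:6,r3:Mul1
  c3: issue ADD r1<-Add2  regs: r0:Add1,r1:Add2,r2:6,r3:Mul1
  c4: stall  regs: r0:Add1,r1:Add2,r2:6,r3:Mul1
  c5: CDB Mul1=81; stall  regs: r0:Add1,r1:Add2,r2:6,r3:81
  c6: stall  regs: r0:Add1,r1:Add2,r2:6,r3:81
  c7: CDB Add1=89; issue ADD r3<-Add1  regs: r0:89,r1:Add2,r2:6,r3:Add1
  c8: CDB Add2=90; issue SUB r2<-Add2  regs: r0:89,r1:90,r2:Add2,r3:Add1
  c9: CDB Add1=178; issue ADD r2<-Add1  regs: r0:89,r1:90,r2:Add1,r3:178
  c10: stall  regs: r0:89,r1:90,r2:Add1,r3:178
  c11: CDB Add1=180; issue SUB r2<-Add1  regs: r0:89,r1:90,r2:Add1,r3:178
  c12: CDB Add2=-89; issue SUB r1<-Add2  regs: r0:89,r1:Add2,r2:Add1,r3:178
  c13: CDB Add1=89; issue ADD r1<-Add1  regs: r0:89,r1:Add1,r2:89,r3:178
  c14: CDB Add2=1; issue ADD r1<-Add2  regs: r0:89,r1:Add2,r2:89,r3:178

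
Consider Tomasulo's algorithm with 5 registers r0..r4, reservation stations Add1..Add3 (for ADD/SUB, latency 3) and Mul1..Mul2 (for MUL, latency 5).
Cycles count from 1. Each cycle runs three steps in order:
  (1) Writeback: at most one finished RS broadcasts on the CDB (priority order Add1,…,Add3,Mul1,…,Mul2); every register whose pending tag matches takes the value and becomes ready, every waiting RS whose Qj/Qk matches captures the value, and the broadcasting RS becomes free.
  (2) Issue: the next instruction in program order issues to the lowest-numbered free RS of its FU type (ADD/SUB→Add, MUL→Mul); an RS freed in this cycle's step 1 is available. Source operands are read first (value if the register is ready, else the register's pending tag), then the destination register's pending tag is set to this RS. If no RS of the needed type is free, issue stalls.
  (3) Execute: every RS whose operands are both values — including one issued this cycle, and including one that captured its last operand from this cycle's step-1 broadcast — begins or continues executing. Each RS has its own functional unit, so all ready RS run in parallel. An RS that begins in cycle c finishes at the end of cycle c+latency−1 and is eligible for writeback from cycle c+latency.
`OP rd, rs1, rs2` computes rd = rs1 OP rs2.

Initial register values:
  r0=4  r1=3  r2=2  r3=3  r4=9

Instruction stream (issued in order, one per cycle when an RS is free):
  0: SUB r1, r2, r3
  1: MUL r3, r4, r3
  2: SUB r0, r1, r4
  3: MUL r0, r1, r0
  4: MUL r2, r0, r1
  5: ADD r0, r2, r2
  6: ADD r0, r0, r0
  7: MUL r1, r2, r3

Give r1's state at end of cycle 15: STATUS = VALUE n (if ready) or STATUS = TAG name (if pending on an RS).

cycle 1: issue SUB r1<-Add1 // r0:4,r1:Add1,r2:2,r3:3,r4:9
cycle 2: issue MUL r3<-Mul1 // r0:4,r1:Add1,r2:2,r3:Mul1,r4:9
cycle 3: issue SUB r0<-Add2 // r0:Add2,r1:Add1,r2:2,r3:Mul1,r4:9
cycle 4: CDB Add1=-1; issue MUL r0<-Mul2 // r0:Mul2,r1:-1,r2:2,r3:Mul1,r4:9
cycle 5: stall // r0:Mul2,r1:-1,r2:2,r3:Mul1,r4:9
cycle 6: stall // r0:Mul2,r1:-1,r2:2,r3:Mul1,r4:9
cycle 7: CDB Add2=-10; stall // r0:Mul2,r1:-1,r2:2,r3:Mul1,r4:9
cycle 8: CDB Mul1=27; issue MUL r2<-Mul1 // r0:Mul2,r1:-1,r2:Mul1,r3:27,r4:9
cycle 9: issue ADD r0<-Add1 // r0:Add1,r1:-1,r2:Mul1,r3:27,r4:9
cycle 10: issue ADD r0<-Add2 // r0:Add2,r1:-1,r2:Mul1,r3:27,r4:9
cycle 11: stall // r0:Add2,r1:-1,r2:Mul1,r3:27,r4:9
cycle 12: CDB Mul2=10; issue MUL r1<-Mul2 // r0:Add2,r1:Mul2,r2:Mul1,r3:27,r4:9
cycle 13: - // r0:Add2,r1:Mul2,r2:Mul1,r3:27,r4:9
cycle 14: - // r0:Add2,r1:Mul2,r2:Mul1,r3:27,r4:9
cycle 15: - // r0:Add2,r1:Mul2,r2:Mul1,r3:27,r4:9

STATUS = TAG Mul2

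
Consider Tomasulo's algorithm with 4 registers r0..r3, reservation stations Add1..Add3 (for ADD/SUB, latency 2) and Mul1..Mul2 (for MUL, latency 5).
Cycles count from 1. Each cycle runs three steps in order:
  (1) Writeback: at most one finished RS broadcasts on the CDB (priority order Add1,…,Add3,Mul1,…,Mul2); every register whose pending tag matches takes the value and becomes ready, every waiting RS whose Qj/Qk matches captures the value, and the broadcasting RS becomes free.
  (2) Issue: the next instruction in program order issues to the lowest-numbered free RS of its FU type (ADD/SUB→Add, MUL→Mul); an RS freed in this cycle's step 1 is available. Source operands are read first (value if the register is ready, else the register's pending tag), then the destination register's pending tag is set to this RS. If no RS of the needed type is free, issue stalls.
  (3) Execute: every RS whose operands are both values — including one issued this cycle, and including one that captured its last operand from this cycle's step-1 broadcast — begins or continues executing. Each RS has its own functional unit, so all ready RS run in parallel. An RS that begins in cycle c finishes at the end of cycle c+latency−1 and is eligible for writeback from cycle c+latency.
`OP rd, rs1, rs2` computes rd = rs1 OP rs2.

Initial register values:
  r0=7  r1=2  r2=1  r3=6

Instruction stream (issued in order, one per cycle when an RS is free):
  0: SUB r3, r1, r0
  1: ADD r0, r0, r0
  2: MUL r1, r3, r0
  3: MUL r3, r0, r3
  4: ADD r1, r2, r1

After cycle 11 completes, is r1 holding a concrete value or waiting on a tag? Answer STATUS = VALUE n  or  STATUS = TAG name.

STATUS = VALUE -69

  c1: issue SUB r3<-Add1  regs: r0:7,r1:2,r2:1,r3:Add1
  c2: issue ADD r0<-Add2  regs: r0:Add2,r1:2,r2:1,r3:Add1
  c3: CDB Add1=-5; issue MUL r1<-Mul1  regs: r0:Add2,r1:Mul1,r2:1,r3:-5
  c4: CDB Add2=14; issue MUL r3<-Mul2  regs: r0:14,r1:Mul1,r2:1,r3:Mul2
  c5: issue ADD r1<-Add1  regs: r0:14,r1:Add1,r2:1,r3:Mul2
  c6: -  regs: r0:14,r1:Add1,r2:1,r3:Mul2
  c7: -  regs: r0:14,r1:Add1,r2:1,r3:Mul2
  c8: -  regs: r0:14,r1:Add1,r2:1,r3:Mul2
  c9: CDB Mul1=-70  regs: r0:14,r1:Add1,r2:1,r3:Mul2
  c10: CDB Mul2=-70  regs: r0:14,r1:Add1,r2:1,r3:-70
  c11: CDB Add1=-69  regs: r0:14,r1:-69,r2:1,r3:-70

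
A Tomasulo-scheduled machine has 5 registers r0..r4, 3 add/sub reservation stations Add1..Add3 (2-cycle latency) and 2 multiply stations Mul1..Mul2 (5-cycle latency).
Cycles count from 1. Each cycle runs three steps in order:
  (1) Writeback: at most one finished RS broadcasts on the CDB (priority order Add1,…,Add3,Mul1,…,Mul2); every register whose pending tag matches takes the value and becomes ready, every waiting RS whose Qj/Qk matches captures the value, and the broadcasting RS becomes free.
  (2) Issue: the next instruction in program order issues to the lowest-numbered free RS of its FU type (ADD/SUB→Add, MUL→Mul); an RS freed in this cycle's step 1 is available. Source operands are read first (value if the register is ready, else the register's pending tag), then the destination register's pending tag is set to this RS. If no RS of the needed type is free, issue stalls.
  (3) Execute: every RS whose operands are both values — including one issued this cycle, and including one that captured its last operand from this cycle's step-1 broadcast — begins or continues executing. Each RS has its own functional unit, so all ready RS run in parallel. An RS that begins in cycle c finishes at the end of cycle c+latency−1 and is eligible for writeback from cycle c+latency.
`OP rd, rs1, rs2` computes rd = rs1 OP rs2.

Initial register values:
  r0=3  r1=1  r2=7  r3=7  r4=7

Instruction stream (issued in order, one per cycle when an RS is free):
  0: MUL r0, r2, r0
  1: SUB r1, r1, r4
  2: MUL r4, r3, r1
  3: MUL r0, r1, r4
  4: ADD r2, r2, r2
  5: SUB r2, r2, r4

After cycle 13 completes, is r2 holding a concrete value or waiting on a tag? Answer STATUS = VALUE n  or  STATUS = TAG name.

  c1: issue MUL r0<-Mul1  regs: r0:Mul1,r1:1,r2:7,r3:7,r4:7
  c2: issue SUB r1<-Add1  regs: r0:Mul1,r1:Add1,r2:7,r3:7,r4:7
  c3: issue MUL r4<-Mul2  regs: r0:Mul1,r1:Add1,r2:7,r3:7,r4:Mul2
  c4: CDB Add1=-6; stall  regs: r0:Mul1,r1:-6,r2:7,r3:7,r4:Mul2
  c5: stall  regs: r0:Mul1,r1:-6,r2:7,r3:7,r4:Mul2
  c6: CDB Mul1=21; issue MUL r0<-Mul1  regs: r0:Mul1,r1:-6,r2:7,r3:7,r4:Mul2
  c7: issue ADD r2<-Add1  regs: r0:Mul1,r1:-6,r2:Add1,r3:7,r4:Mul2
  c8: issue SUB r2<-Add2  regs: r0:Mul1,r1:-6,r2:Add2,r3:7,r4:Mul2
  c9: CDB Add1=14  regs: r0:Mul1,r1:-6,r2:Add2,r3:7,r4:Mul2
  c10: CDB Mul2=-42  regs: r0:Mul1,r1:-6,r2:Add2,r3:7,r4:-42
  c11: -  regs: r0:Mul1,r1:-6,r2:Add2,r3:7,r4:-42
  c12: CDB Add2=56  regs: r0:Mul1,r1:-6,r2:56,r3:7,r4:-42
  c13: -  regs: r0:Mul1,r1:-6,r2:56,r3:7,r4:-42

STATUS = VALUE 56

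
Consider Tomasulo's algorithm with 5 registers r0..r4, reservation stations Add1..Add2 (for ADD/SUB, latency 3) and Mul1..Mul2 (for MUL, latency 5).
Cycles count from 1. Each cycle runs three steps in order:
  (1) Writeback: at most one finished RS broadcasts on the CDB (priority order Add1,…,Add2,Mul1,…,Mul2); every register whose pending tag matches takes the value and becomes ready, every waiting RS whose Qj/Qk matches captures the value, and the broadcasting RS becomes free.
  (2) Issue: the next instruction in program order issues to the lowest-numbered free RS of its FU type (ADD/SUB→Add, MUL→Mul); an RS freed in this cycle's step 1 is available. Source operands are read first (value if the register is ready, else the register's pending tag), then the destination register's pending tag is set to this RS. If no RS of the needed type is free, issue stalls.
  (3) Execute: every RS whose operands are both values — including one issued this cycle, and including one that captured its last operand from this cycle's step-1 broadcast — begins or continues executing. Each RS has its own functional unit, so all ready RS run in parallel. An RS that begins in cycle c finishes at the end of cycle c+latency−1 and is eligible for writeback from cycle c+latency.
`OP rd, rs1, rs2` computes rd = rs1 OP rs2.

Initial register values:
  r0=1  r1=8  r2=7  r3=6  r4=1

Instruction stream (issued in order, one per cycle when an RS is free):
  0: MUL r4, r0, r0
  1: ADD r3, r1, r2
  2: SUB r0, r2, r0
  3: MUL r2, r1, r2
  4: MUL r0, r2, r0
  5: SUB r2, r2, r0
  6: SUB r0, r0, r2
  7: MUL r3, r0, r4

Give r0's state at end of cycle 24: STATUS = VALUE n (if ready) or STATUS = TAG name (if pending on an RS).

  c1: issue MUL r4<-Mul1  regs: r0:1,r1:8,r2:7,r3:6,r4:Mul1
  c2: issue ADD r3<-Add1  regs: r0:1,r1:8,r2:7,r3:Add1,r4:Mul1
  c3: issue SUB r0<-Add2  regs: r0:Add2,r1:8,r2:7,r3:Add1,r4:Mul1
  c4: issue MUL r2<-Mul2  regs: r0:Add2,r1:8,r2:Mul2,r3:Add1,r4:Mul1
  c5: CDB Add1=15; stall  regs: r0:Add2,r1:8,r2:Mul2,r3:15,r4:Mul1
  c6: CDB Add2=6; stall  regs: r0:6,r1:8,r2:Mul2,r3:15,r4:Mul1
  c7: CDB Mul1=1; issue MUL r0<-Mul1  regs: r0:Mul1,r1:8,r2:Mul2,r3:15,r4:1
  c8: issue SUB r2<-Add1  regs: r0:Mul1,r1:8,r2:Add1,r3:15,r4:1
  c9: CDB Mul2=56; issue SUB r0<-Add2  regs: r0:Add2,r1:8,r2:Add1,r3:15,r4:1
  c10: issue MUL r3<-Mul2  regs: r0:Add2,r1:8,r2:Add1,r3:Mul2,r4:1
  c11: -  regs: r0:Add2,r1:8,r2:Add1,r3:Mul2,r4:1
  c12: -  regs: r0:Add2,r1:8,r2:Add1,r3:Mul2,r4:1
  c13: -  regs: r0:Add2,r1:8,r2:Add1,r3:Mul2,r4:1
  c14: CDB Mul1=336  regs: r0:Add2,r1:8,r2:Add1,r3:Mul2,r4:1
  c15: -  regs: r0:Add2,r1:8,r2:Add1,r3:Mul2,r4:1
  c16: -  regs: r0:Add2,r1:8,r2:Add1,r3:Mul2,r4:1
  c17: CDB Add1=-280  regs: r0:Add2,r1:8,r2:-280,r3:Mul2,r4:1
  c18: -  regs: r0:Add2,r1:8,r2:-280,r3:Mul2,r4:1
  c19: -  regs: r0:Add2,r1:8,r2:-280,r3:Mul2,r4:1
  c20: CDB Add2=616  regs: r0:616,r1:8,r2:-280,r3:Mul2,r4:1
  c21: -  regs: r0:616,r1:8,r2:-280,r3:Mul2,r4:1
  c22: -  regs: r0:616,r1:8,r2:-280,r3:Mul2,r4:1
  c23: -  regs: r0:616,r1:8,r2:-280,r3:Mul2,r4:1
  c24: -  regs: r0:616,r1:8,r2:-280,r3:Mul2,r4:1

STATUS = VALUE 616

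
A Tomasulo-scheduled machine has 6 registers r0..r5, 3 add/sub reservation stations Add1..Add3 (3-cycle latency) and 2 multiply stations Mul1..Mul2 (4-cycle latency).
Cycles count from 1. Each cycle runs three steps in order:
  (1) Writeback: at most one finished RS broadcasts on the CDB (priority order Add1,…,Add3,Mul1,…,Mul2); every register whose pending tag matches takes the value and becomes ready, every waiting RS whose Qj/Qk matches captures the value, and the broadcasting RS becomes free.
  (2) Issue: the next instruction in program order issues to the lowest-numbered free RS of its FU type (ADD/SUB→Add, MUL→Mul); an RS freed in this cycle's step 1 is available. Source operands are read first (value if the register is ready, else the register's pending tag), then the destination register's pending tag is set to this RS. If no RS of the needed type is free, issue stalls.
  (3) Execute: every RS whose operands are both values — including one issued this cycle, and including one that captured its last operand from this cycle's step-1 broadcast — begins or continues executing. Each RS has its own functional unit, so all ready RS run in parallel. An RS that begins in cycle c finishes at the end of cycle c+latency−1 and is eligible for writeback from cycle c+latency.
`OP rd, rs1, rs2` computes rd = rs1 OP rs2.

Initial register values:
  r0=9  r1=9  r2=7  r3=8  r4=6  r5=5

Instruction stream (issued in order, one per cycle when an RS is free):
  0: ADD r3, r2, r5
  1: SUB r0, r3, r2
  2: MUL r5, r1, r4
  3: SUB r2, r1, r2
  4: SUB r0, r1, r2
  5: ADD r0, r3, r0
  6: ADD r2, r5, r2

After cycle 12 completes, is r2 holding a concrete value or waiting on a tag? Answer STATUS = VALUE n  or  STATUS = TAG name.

STATUS = VALUE 56

c1: issue ADD r3<-Add1 | r0:9,r1:9,r2:7,r3:Add1,r4:6,r5:5
c2: issue SUB r0<-Add2 | r0:Add2,r1:9,r2:7,r3:Add1,r4:6,r5:5
c3: issue MUL r5<-Mul1 | r0:Add2,r1:9,r2:7,r3:Add1,r4:6,r5:Mul1
c4: CDB Add1=12; issue SUB r2<-Add1 | r0:Add2,r1:9,r2:Add1,r3:12,r4:6,r5:Mul1
c5: issue SUB r0<-Add3 | r0:Add3,r1:9,r2:Add1,r3:12,r4:6,r5:Mul1
c6: stall | r0:Add3,r1:9,r2:Add1,r3:12,r4:6,r5:Mul1
c7: CDB Add1=2; issue ADD r0<-Add1 | r0:Add1,r1:9,r2:2,r3:12,r4:6,r5:Mul1
c8: CDB Add2=5; issue ADD r2<-Add2 | r0:Add1,r1:9,r2:Add2,r3:12,r4:6,r5:Mul1
c9: CDB Mul1=54 | r0:Add1,r1:9,r2:Add2,r3:12,r4:6,r5:54
c10: CDB Add3=7 | r0:Add1,r1:9,r2:Add2,r3:12,r4:6,r5:54
c11: - | r0:Add1,r1:9,r2:Add2,r3:12,r4:6,r5:54
c12: CDB Add2=56 | r0:Add1,r1:9,r2:56,r3:12,r4:6,r5:54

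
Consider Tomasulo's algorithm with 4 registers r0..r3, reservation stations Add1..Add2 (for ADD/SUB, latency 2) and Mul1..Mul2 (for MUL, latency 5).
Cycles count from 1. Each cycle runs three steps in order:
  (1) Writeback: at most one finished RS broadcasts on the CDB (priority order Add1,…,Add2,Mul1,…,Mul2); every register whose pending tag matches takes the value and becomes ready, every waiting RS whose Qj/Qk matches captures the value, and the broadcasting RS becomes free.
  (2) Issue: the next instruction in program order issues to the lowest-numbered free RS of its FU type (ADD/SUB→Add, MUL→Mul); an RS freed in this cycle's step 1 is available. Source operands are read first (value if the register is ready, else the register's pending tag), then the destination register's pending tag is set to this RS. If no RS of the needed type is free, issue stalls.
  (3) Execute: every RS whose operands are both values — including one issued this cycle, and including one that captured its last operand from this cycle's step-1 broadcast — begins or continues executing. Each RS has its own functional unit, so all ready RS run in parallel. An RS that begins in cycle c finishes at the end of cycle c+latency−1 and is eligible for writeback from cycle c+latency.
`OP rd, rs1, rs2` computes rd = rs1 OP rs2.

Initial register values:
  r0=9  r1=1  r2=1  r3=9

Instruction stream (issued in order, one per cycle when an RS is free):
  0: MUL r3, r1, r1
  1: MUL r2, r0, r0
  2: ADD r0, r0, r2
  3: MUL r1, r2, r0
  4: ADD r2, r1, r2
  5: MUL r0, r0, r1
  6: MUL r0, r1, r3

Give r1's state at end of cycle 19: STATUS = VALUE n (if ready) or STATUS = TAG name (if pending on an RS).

STATUS = VALUE 7290

c1: issue MUL r3<-Mul1 | r0:9,r1:1,r2:1,r3:Mul1
c2: issue MUL r2<-Mul2 | r0:9,r1:1,r2:Mul2,r3:Mul1
c3: issue ADD r0<-Add1 | r0:Add1,r1:1,r2:Mul2,r3:Mul1
c4: stall | r0:Add1,r1:1,r2:Mul2,r3:Mul1
c5: stall | r0:Add1,r1:1,r2:Mul2,r3:Mul1
c6: CDB Mul1=1; issue MUL r1<-Mul1 | r0:Add1,r1:Mul1,r2:Mul2,r3:1
c7: CDB Mul2=81; issue ADD r2<-Add2 | r0:Add1,r1:Mul1,r2:Add2,r3:1
c8: issue MUL r0<-Mul2 | r0:Mul2,r1:Mul1,r2:Add2,r3:1
c9: CDB Add1=90; stall | r0:Mul2,r1:Mul1,r2:Add2,r3:1
c10: stall | r0:Mul2,r1:Mul1,r2:Add2,r3:1
c11: stall | r0:Mul2,r1:Mul1,r2:Add2,r3:1
c12: stall | r0:Mul2,r1:Mul1,r2:Add2,r3:1
c13: stall | r0:Mul2,r1:Mul1,r2:Add2,r3:1
c14: CDB Mul1=7290; issue MUL r0<-Mul1 | r0:Mul1,r1:7290,r2:Add2,r3:1
c15: - | r0:Mul1,r1:7290,r2:Add2,r3:1
c16: CDB Add2=7371 | r0:Mul1,r1:7290,r2:7371,r3:1
c17: - | r0:Mul1,r1:7290,r2:7371,r3:1
c18: - | r0:Mul1,r1:7290,r2:7371,r3:1
c19: CDB Mul1=7290 | r0:7290,r1:7290,r2:7371,r3:1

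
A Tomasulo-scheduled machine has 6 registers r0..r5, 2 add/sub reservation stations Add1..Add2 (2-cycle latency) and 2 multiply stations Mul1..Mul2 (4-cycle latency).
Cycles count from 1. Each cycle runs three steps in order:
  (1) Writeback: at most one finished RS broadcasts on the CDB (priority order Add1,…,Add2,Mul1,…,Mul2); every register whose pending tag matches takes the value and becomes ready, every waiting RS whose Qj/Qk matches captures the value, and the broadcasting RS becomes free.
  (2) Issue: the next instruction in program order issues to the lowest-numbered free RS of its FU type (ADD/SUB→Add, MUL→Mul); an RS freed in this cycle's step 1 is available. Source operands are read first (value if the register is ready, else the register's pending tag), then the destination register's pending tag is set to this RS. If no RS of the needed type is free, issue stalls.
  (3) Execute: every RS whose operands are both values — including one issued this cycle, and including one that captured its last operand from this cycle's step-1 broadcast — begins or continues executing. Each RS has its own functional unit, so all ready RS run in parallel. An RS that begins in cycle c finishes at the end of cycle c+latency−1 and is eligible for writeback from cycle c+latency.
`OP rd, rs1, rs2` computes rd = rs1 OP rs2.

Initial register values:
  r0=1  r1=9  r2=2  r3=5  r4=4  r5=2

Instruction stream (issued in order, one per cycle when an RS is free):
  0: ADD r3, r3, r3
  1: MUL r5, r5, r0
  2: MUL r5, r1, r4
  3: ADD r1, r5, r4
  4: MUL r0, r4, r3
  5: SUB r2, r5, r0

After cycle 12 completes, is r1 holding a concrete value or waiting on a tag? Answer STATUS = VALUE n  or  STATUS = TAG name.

cycle 1: issue ADD r3<-Add1 // r0:1,r1:9,r2:2,r3:Add1,r4:4,r5:2
cycle 2: issue MUL r5<-Mul1 // r0:1,r1:9,r2:2,r3:Add1,r4:4,r5:Mul1
cycle 3: CDB Add1=10; issue MUL r5<-Mul2 // r0:1,r1:9,r2:2,r3:10,r4:4,r5:Mul2
cycle 4: issue ADD r1<-Add1 // r0:1,r1:Add1,r2:2,r3:10,r4:4,r5:Mul2
cycle 5: stall // r0:1,r1:Add1,r2:2,r3:10,r4:4,r5:Mul2
cycle 6: CDB Mul1=2; issue MUL r0<-Mul1 // r0:Mul1,r1:Add1,r2:2,r3:10,r4:4,r5:Mul2
cycle 7: CDB Mul2=36; issue SUB r2<-Add2 // r0:Mul1,r1:Add1,r2:Add2,r3:10,r4:4,r5:36
cycle 8: - // r0:Mul1,r1:Add1,r2:Add2,r3:10,r4:4,r5:36
cycle 9: CDB Add1=40 // r0:Mul1,r1:40,r2:Add2,r3:10,r4:4,r5:36
cycle 10: CDB Mul1=40 // r0:40,r1:40,r2:Add2,r3:10,r4:4,r5:36
cycle 11: - // r0:40,r1:40,r2:Add2,r3:10,r4:4,r5:36
cycle 12: CDB Add2=-4 // r0:40,r1:40,r2:-4,r3:10,r4:4,r5:36

STATUS = VALUE 40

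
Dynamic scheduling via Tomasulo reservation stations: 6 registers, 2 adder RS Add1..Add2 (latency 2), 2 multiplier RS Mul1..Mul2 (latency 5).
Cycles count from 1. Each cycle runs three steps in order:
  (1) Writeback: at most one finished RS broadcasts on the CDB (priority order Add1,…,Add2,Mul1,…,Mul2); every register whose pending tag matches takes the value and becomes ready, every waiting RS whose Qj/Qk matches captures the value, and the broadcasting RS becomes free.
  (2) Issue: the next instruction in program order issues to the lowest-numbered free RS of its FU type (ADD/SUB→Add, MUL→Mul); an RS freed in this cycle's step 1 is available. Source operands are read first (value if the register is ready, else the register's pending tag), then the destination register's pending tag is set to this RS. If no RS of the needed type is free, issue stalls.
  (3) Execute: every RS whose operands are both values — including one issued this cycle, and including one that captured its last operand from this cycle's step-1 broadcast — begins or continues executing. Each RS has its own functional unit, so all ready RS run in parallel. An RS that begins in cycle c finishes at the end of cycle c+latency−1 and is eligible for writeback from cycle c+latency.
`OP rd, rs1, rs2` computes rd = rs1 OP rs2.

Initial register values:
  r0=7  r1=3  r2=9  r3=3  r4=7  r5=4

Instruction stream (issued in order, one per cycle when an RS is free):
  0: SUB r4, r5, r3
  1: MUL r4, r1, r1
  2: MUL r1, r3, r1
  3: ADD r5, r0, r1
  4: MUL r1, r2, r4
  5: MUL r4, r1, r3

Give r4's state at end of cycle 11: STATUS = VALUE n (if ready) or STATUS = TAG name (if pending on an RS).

STATUS = TAG Mul2

c1: issue SUB r4<-Add1 | r0:7,r1:3,r2:9,r3:3,r4:Add1,r5:4
c2: issue MUL r4<-Mul1 | r0:7,r1:3,r2:9,r3:3,r4:Mul1,r5:4
c3: CDB Add1=1; issue MUL r1<-Mul2 | r0:7,r1:Mul2,r2:9,r3:3,r4:Mul1,r5:4
c4: issue ADD r5<-Add1 | r0:7,r1:Mul2,r2:9,r3:3,r4:Mul1,r5:Add1
c5: stall | r0:7,r1:Mul2,r2:9,r3:3,r4:Mul1,r5:Add1
c6: stall | r0:7,r1:Mul2,r2:9,r3:3,r4:Mul1,r5:Add1
c7: CDB Mul1=9; issue MUL r1<-Mul1 | r0:7,r1:Mul1,r2:9,r3:3,r4:9,r5:Add1
c8: CDB Mul2=9; issue MUL r4<-Mul2 | r0:7,r1:Mul1,r2:9,r3:3,r4:Mul2,r5:Add1
c9: - | r0:7,r1:Mul1,r2:9,r3:3,r4:Mul2,r5:Add1
c10: CDB Add1=16 | r0:7,r1:Mul1,r2:9,r3:3,r4:Mul2,r5:16
c11: - | r0:7,r1:Mul1,r2:9,r3:3,r4:Mul2,r5:16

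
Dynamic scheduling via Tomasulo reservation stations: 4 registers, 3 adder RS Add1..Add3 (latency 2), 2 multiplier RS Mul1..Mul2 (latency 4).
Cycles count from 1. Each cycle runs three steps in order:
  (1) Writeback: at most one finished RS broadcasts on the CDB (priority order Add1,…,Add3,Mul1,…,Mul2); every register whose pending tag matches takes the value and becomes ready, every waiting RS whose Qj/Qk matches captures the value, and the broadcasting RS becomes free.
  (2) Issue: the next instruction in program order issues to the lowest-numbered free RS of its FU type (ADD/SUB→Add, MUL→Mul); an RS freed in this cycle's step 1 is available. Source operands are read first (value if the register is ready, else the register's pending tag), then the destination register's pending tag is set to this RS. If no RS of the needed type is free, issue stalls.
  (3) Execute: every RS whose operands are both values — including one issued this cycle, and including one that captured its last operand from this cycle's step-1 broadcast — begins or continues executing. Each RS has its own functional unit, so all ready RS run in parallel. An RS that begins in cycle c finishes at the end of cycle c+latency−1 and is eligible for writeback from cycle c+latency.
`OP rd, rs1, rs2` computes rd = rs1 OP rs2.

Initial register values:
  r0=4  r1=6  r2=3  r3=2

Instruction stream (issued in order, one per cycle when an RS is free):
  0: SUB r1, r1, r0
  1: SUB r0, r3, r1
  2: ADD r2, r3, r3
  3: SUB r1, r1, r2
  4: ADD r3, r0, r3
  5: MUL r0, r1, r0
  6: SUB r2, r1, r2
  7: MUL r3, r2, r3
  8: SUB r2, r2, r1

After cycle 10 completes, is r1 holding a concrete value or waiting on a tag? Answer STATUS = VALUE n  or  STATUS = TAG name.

STATUS = VALUE -2

c1: issue SUB r1<-Add1 | r0:4,r1:Add1,r2:3,r3:2
c2: issue SUB r0<-Add2 | r0:Add2,r1:Add1,r2:3,r3:2
c3: CDB Add1=2; issue ADD r2<-Add1 | r0:Add2,r1:2,r2:Add1,r3:2
c4: issue SUB r1<-Add3 | r0:Add2,r1:Add3,r2:Add1,r3:2
c5: CDB Add1=4; issue ADD r3<-Add1 | r0:Add2,r1:Add3,r2:4,r3:Add1
c6: CDB Add2=0; issue MUL r0<-Mul1 | r0:Mul1,r1:Add3,r2:4,r3:Add1
c7: CDB Add3=-2; issue SUB r2<-Add2 | r0:Mul1,r1:-2,r2:Add2,r3:Add1
c8: CDB Add1=2; issue MUL r3<-Mul2 | r0:Mul1,r1:-2,r2:Add2,r3:Mul2
c9: CDB Add2=-6; issue SUB r2<-Add1 | r0:Mul1,r1:-2,r2:Add1,r3:Mul2
c10: - | r0:Mul1,r1:-2,r2:Add1,r3:Mul2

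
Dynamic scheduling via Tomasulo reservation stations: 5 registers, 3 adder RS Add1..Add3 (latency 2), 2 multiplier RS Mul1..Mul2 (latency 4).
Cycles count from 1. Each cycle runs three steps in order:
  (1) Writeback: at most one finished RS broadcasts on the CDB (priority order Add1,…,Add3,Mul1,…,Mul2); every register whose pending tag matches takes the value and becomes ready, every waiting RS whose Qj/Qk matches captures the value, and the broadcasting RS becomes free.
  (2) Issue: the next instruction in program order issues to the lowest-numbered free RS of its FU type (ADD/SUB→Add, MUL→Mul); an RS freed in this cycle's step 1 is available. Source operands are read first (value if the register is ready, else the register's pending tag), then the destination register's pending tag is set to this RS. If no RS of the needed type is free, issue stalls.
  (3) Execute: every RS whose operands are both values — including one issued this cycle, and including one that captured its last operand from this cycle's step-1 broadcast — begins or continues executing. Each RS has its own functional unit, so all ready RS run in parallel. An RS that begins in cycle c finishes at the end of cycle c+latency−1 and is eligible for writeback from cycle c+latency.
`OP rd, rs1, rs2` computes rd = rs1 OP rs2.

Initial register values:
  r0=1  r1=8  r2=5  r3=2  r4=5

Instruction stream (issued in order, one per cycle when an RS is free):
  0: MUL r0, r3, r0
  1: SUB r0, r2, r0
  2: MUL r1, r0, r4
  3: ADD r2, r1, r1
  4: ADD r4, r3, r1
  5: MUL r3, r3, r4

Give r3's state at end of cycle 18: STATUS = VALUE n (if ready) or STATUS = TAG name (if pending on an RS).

STATUS = VALUE 34

cycle 1: issue MUL r0<-Mul1 // r0:Mul1,r1:8,r2:5,r3:2,r4:5
cycle 2: issue SUB r0<-Add1 // r0:Add1,r1:8,r2:5,r3:2,r4:5
cycle 3: issue MUL r1<-Mul2 // r0:Add1,r1:Mul2,r2:5,r3:2,r4:5
cycle 4: issue ADD r2<-Add2 // r0:Add1,r1:Mul2,r2:Add2,r3:2,r4:5
cycle 5: CDB Mul1=2; issue ADD r4<-Add3 // r0:Add1,r1:Mul2,r2:Add2,r3:2,r4:Add3
cycle 6: issue MUL r3<-Mul1 // r0:Add1,r1:Mul2,r2:Add2,r3:Mul1,r4:Add3
cycle 7: CDB Add1=3 // r0:3,r1:Mul2,r2:Add2,r3:Mul1,r4:Add3
cycle 8: - // r0:3,r1:Mul2,r2:Add2,r3:Mul1,r4:Add3
cycle 9: - // r0:3,r1:Mul2,r2:Add2,r3:Mul1,r4:Add3
cycle 10: - // r0:3,r1:Mul2,r2:Add2,r3:Mul1,r4:Add3
cycle 11: CDB Mul2=15 // r0:3,r1:15,r2:Add2,r3:Mul1,r4:Add3
cycle 12: - // r0:3,r1:15,r2:Add2,r3:Mul1,r4:Add3
cycle 13: CDB Add2=30 // r0:3,r1:15,r2:30,r3:Mul1,r4:Add3
cycle 14: CDB Add3=17 // r0:3,r1:15,r2:30,r3:Mul1,r4:17
cycle 15: - // r0:3,r1:15,r2:30,r3:Mul1,r4:17
cycle 16: - // r0:3,r1:15,r2:30,r3:Mul1,r4:17
cycle 17: - // r0:3,r1:15,r2:30,r3:Mul1,r4:17
cycle 18: CDB Mul1=34 // r0:3,r1:15,r2:30,r3:34,r4:17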